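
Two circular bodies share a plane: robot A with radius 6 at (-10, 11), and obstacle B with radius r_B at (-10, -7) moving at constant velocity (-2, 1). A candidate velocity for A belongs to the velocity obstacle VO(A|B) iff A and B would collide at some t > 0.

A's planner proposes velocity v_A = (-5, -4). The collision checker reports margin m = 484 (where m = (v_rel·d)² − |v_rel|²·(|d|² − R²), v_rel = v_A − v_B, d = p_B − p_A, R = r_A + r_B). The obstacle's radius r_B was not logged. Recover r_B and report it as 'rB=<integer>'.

m = 484
d = (0, -18);  v_rel = (-3, -5),  |v_rel|² = 34
v_rel×d = (-3)·(-18) − (-5)·(0) = 54
since m = R²·34 − 54²:  R² = (2916 + 484) / 34 = 100
R = √100 = 10  ⇒  r_B = 10 − 6 = 4

rB=4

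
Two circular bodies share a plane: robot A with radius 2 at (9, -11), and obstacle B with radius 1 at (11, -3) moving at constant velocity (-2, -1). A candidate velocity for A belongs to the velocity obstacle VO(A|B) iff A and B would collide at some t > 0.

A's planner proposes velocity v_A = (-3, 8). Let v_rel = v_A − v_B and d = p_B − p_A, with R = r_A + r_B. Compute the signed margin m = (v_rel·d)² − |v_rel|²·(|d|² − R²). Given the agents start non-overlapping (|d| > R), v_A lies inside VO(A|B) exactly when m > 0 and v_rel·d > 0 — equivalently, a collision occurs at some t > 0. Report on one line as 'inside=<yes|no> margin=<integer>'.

d = (2, 8),  |d|² = 68;  R = 2+1 = 3,  c = 68−3² = 59
v_rel = (-1, 9),  |v_rel|² = 82;  v_rel·d = (-1)·(2) + (9)·(8) = 70
82·t² − 140·t + 59 = 0  ⇒  m = 70² − 82·59 = 62
m = 62 > 0,  v_rel·d = 70 > 0  ⇒  inside

inside=yes margin=62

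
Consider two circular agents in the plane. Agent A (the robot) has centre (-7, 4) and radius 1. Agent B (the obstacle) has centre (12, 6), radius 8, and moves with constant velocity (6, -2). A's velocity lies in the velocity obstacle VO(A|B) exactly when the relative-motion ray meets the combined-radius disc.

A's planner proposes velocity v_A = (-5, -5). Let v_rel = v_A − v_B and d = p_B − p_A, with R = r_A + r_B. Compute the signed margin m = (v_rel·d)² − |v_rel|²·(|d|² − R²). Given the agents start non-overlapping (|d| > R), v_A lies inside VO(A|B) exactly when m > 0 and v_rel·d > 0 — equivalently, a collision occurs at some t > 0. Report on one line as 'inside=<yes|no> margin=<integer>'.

d = (19, 2),  |d|² = 365;  R = 1+8 = 9,  c = 365−9² = 284
v_rel = (-11, -3),  |v_rel|² = 130;  v_rel·d = (-11)·(19) + (-3)·(2) = -215
130·t² + 430·t + 284 = 0  ⇒  m = (-215)² − 130·284 = 9305
m = 9305 > 0,  v_rel·d = -215 < 0  ⇒  outside

inside=no margin=9305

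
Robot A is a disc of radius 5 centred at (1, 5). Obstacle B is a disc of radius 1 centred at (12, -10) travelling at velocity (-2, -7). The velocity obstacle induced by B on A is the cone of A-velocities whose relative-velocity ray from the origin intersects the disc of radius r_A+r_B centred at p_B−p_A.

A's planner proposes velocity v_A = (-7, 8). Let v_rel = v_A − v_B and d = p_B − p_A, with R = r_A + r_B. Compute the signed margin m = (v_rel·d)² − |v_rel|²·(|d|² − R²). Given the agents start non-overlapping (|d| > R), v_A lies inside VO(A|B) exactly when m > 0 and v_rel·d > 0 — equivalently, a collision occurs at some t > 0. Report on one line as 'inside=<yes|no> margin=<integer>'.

d = (11, -15),  |d|² = 346;  R = 5+1 = 6,  c = 346−6² = 310
v_rel = (-5, 15),  |v_rel|² = 250;  v_rel·d = (-5)·(11) + (15)·(-15) = -280
250·t² + 560·t + 310 = 0  ⇒  m = (-280)² − 250·310 = 900
m = 900 > 0,  v_rel·d = -280 < 0  ⇒  outside

inside=no margin=900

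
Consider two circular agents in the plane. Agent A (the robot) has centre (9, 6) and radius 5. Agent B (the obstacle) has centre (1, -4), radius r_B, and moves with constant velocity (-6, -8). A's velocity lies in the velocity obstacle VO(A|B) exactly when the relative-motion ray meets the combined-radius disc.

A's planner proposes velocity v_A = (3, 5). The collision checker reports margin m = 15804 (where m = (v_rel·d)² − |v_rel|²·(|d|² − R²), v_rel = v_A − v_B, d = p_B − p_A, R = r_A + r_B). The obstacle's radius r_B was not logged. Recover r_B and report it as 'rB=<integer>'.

m = 15804
d = (-8, -10);  v_rel = (9, 13),  |v_rel|² = 250
v_rel×d = (9)·(-10) − (13)·(-8) = 14
since m = R²·250 − 14²:  R² = (196 + 15804) / 250 = 64
R = √64 = 8  ⇒  r_B = 8 − 5 = 3

rB=3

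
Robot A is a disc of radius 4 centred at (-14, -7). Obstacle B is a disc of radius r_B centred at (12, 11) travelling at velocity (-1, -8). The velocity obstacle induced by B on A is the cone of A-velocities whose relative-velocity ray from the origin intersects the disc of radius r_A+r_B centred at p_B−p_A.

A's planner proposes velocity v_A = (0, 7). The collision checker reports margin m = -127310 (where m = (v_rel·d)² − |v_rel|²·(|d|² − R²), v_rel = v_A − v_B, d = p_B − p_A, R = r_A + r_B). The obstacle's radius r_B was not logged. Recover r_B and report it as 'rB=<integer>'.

m = -127310
d = (26, 18);  v_rel = (1, 15),  |v_rel|² = 226
v_rel×d = (1)·(18) − (15)·(26) = -372
since m = R²·226 − (-372)²:  R² = (138384 + -127310) / 226 = 49
R = √49 = 7  ⇒  r_B = 7 − 4 = 3

rB=3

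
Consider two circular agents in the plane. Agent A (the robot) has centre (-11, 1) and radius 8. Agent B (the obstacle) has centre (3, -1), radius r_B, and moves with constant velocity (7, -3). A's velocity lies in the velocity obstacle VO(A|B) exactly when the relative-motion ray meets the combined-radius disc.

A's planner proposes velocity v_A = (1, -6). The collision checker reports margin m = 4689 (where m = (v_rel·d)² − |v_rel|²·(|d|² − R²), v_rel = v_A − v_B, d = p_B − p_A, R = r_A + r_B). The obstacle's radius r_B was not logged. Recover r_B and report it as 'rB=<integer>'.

m = 4689
d = (14, -2);  v_rel = (-6, -3),  |v_rel|² = 45
v_rel×d = (-6)·(-2) − (-3)·(14) = 54
since m = R²·45 − 54²:  R² = (2916 + 4689) / 45 = 169
R = √169 = 13  ⇒  r_B = 13 − 8 = 5

rB=5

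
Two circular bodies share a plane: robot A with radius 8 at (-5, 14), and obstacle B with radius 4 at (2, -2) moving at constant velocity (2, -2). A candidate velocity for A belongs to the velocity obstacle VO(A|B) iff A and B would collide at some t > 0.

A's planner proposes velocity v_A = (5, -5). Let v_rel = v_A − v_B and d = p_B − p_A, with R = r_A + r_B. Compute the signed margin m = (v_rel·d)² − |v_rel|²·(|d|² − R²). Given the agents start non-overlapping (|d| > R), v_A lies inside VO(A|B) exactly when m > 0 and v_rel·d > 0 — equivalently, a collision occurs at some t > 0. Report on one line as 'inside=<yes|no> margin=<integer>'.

d = (7, -16),  |d|² = 305;  R = 8+4 = 12,  c = 305−12² = 161
v_rel = (3, -3),  |v_rel|² = 18;  v_rel·d = (3)·(7) + (-3)·(-16) = 69
18·t² − 138·t + 161 = 0  ⇒  m = 69² − 18·161 = 1863
m = 1863 > 0,  v_rel·d = 69 > 0  ⇒  inside

inside=yes margin=1863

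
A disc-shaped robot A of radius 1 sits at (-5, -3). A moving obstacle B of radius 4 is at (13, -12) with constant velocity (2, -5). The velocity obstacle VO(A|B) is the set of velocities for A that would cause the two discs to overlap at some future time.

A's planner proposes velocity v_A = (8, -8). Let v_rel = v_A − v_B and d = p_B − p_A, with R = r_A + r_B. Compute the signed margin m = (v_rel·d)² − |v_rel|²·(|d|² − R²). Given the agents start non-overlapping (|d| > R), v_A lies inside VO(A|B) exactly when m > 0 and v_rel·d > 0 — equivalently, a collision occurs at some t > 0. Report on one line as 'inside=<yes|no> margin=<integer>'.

d = (18, -9),  |d|² = 405;  R = 1+4 = 5,  c = 405−5² = 380
v_rel = (6, -3),  |v_rel|² = 45;  v_rel·d = (6)·(18) + (-3)·(-9) = 135
45·t² − 270·t + 380 = 0  ⇒  m = 135² − 45·380 = 1125
m = 1125 > 0,  v_rel·d = 135 > 0  ⇒  inside

inside=yes margin=1125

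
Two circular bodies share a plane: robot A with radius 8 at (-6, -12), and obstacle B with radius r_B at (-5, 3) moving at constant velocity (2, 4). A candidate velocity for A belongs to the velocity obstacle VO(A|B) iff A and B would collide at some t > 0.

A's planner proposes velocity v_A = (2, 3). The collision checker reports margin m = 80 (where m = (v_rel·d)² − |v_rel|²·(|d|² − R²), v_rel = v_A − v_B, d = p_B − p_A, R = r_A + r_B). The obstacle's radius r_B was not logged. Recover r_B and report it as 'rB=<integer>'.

m = 80
d = (1, 15);  v_rel = (0, -1),  |v_rel|² = 1
v_rel×d = (0)·(15) − (-1)·(1) = 1
since m = R²·1 − 1²:  R² = (1 + 80) / 1 = 81
R = √81 = 9  ⇒  r_B = 9 − 8 = 1

rB=1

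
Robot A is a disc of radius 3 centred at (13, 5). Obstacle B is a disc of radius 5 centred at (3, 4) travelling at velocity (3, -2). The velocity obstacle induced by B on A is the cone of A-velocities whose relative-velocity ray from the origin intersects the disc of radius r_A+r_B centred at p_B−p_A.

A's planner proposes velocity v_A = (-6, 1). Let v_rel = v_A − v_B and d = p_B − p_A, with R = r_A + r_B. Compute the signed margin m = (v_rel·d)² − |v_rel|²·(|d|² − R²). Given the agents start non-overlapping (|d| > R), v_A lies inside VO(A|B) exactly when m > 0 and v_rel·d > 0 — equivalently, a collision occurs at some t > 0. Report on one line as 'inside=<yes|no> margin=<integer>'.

d = (-10, -1),  |d|² = 101;  R = 3+5 = 8,  c = 101−8² = 37
v_rel = (-9, 3),  |v_rel|² = 90;  v_rel·d = (-9)·(-10) + (3)·(-1) = 87
90·t² − 174·t + 37 = 0  ⇒  m = 87² − 90·37 = 4239
m = 4239 > 0,  v_rel·d = 87 > 0  ⇒  inside

inside=yes margin=4239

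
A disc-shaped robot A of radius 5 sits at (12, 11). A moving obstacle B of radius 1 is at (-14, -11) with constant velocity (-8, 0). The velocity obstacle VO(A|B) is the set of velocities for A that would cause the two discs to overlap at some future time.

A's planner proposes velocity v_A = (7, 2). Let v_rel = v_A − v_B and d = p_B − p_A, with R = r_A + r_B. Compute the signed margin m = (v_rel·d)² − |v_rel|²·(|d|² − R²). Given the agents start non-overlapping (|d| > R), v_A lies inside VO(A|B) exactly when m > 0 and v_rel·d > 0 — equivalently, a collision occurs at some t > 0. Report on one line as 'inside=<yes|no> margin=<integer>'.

d = (-26, -22),  |d|² = 1160;  R = 5+1 = 6,  c = 1160−6² = 1124
v_rel = (15, 2),  |v_rel|² = 229;  v_rel·d = (15)·(-26) + (2)·(-22) = -434
229·t² + 868·t + 1124 = 0  ⇒  m = (-434)² − 229·1124 = -69040
m = -69040 < 0,  v_rel·d = -434 < 0  ⇒  outside

inside=no margin=-69040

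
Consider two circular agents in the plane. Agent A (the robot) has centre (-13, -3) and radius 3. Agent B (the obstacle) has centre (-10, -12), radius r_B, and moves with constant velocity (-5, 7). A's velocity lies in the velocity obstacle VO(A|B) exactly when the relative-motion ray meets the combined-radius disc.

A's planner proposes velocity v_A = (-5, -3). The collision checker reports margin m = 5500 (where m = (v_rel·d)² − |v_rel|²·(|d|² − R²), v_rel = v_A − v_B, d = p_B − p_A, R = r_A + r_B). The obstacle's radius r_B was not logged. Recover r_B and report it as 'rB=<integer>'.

m = 5500
d = (3, -9);  v_rel = (0, -10),  |v_rel|² = 100
v_rel×d = (0)·(-9) − (-10)·(3) = 30
since m = R²·100 − 30²:  R² = (900 + 5500) / 100 = 64
R = √64 = 8  ⇒  r_B = 8 − 3 = 5

rB=5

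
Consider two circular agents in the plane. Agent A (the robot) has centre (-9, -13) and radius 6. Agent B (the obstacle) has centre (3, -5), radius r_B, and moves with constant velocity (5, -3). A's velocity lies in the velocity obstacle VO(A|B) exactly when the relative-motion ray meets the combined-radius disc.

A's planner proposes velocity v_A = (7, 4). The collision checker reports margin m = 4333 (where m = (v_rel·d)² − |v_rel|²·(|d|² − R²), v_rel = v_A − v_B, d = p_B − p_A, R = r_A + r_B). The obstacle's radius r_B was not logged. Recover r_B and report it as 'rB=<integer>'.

m = 4333
d = (12, 8);  v_rel = (2, 7),  |v_rel|² = 53
v_rel×d = (2)·(8) − (7)·(12) = -68
since m = R²·53 − (-68)²:  R² = (4624 + 4333) / 53 = 169
R = √169 = 13  ⇒  r_B = 13 − 6 = 7

rB=7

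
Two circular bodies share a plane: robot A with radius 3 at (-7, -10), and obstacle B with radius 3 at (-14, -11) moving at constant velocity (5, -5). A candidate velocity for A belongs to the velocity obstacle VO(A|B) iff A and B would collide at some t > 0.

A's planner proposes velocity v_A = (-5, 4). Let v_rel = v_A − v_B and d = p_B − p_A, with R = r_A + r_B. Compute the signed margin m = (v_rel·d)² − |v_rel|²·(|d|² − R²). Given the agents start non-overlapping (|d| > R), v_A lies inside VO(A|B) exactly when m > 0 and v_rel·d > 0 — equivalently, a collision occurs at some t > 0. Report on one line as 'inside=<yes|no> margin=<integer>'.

d = (-7, -1),  |d|² = 50;  R = 3+3 = 6,  c = 50−6² = 14
v_rel = (-10, 9),  |v_rel|² = 181;  v_rel·d = (-10)·(-7) + (9)·(-1) = 61
181·t² − 122·t + 14 = 0  ⇒  m = 61² − 181·14 = 1187
m = 1187 > 0,  v_rel·d = 61 > 0  ⇒  inside

inside=yes margin=1187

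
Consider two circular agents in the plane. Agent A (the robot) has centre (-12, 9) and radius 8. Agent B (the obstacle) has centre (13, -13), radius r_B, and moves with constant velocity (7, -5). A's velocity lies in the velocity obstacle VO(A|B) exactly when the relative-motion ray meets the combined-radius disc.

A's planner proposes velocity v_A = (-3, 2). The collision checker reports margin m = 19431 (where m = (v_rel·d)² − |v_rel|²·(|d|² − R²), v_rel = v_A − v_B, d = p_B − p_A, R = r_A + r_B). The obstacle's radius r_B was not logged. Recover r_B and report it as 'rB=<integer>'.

m = 19431
d = (25, -22);  v_rel = (-10, 7),  |v_rel|² = 149
v_rel×d = (-10)·(-22) − (7)·(25) = 45
since m = R²·149 − 45²:  R² = (2025 + 19431) / 149 = 144
R = √144 = 12  ⇒  r_B = 12 − 8 = 4

rB=4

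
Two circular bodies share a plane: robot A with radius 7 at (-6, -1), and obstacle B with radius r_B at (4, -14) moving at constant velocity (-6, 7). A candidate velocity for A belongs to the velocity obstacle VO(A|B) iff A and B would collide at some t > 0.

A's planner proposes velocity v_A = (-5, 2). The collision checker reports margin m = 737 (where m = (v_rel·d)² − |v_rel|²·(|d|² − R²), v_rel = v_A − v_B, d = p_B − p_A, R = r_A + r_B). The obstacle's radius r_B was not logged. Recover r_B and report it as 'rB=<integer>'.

m = 737
d = (10, -13);  v_rel = (1, -5),  |v_rel|² = 26
v_rel×d = (1)·(-13) − (-5)·(10) = 37
since m = R²·26 − 37²:  R² = (1369 + 737) / 26 = 81
R = √81 = 9  ⇒  r_B = 9 − 7 = 2

rB=2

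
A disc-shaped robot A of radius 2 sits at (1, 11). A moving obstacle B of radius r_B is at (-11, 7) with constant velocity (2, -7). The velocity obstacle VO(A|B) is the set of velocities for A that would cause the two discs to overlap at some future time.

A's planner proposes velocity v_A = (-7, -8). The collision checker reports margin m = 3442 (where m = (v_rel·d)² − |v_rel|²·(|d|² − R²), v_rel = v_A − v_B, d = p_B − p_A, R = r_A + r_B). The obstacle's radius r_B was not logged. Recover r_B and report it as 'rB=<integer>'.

m = 3442
d = (-12, -4);  v_rel = (-9, -1),  |v_rel|² = 82
v_rel×d = (-9)·(-4) − (-1)·(-12) = 24
since m = R²·82 − 24²:  R² = (576 + 3442) / 82 = 49
R = √49 = 7  ⇒  r_B = 7 − 2 = 5

rB=5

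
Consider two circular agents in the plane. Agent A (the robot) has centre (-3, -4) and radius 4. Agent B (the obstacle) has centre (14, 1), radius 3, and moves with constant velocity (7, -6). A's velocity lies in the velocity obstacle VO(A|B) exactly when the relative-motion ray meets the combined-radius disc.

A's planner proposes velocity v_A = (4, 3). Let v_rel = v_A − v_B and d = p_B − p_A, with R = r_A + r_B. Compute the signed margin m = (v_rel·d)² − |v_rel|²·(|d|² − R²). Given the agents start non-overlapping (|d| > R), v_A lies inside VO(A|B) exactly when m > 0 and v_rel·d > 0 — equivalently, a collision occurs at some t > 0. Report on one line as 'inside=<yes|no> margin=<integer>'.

d = (17, 5),  |d|² = 314;  R = 4+3 = 7,  c = 314−7² = 265
v_rel = (-3, 9),  |v_rel|² = 90;  v_rel·d = (-3)·(17) + (9)·(5) = -6
90·t² + 12·t + 265 = 0  ⇒  m = (-6)² − 90·265 = -23814
m = -23814 < 0,  v_rel·d = -6 < 0  ⇒  outside

inside=no margin=-23814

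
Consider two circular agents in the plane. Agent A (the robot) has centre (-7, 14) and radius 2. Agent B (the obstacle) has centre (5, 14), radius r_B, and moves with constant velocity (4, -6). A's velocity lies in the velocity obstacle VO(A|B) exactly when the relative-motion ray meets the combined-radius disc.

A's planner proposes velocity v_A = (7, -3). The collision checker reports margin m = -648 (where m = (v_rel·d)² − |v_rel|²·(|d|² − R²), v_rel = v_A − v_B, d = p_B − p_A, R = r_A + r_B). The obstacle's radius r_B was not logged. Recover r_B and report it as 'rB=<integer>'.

m = -648
d = (12, 0);  v_rel = (3, 3),  |v_rel|² = 18
v_rel×d = (3)·(0) − (3)·(12) = -36
since m = R²·18 − (-36)²:  R² = (1296 + -648) / 18 = 36
R = √36 = 6  ⇒  r_B = 6 − 2 = 4

rB=4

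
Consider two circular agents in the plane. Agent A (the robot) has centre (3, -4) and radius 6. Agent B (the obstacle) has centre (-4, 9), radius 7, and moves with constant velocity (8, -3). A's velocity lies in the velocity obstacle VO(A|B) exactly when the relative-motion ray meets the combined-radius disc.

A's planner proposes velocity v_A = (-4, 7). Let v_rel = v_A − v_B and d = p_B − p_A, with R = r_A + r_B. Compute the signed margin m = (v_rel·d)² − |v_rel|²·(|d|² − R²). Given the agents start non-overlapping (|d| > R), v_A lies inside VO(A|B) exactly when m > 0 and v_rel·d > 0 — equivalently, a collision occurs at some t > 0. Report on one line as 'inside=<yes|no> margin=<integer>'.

d = (-7, 13),  |d|² = 218;  R = 6+7 = 13,  c = 218−13² = 49
v_rel = (-12, 10),  |v_rel|² = 244;  v_rel·d = (-12)·(-7) + (10)·(13) = 214
244·t² − 428·t + 49 = 0  ⇒  m = 214² − 244·49 = 33840
m = 33840 > 0,  v_rel·d = 214 > 0  ⇒  inside

inside=yes margin=33840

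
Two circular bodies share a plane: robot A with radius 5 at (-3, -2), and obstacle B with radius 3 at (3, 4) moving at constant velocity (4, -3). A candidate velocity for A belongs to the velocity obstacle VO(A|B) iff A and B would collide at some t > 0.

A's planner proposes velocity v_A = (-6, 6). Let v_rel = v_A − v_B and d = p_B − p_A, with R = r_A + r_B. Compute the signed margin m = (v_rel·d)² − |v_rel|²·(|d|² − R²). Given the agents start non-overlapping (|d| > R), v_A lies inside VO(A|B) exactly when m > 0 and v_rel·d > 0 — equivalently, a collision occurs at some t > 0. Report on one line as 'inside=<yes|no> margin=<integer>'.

d = (6, 6),  |d|² = 72;  R = 5+3 = 8,  c = 72−8² = 8
v_rel = (-10, 9),  |v_rel|² = 181;  v_rel·d = (-10)·(6) + (9)·(6) = -6
181·t² + 12·t + 8 = 0  ⇒  m = (-6)² − 181·8 = -1412
m = -1412 < 0,  v_rel·d = -6 < 0  ⇒  outside

inside=no margin=-1412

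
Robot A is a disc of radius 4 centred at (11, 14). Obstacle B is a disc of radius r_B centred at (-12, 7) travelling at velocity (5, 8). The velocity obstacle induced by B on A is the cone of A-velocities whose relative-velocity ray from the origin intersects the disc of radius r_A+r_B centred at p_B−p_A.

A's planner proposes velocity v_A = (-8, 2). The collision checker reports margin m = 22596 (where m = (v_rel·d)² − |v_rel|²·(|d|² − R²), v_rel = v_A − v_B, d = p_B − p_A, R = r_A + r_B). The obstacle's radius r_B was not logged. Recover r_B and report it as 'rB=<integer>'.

m = 22596
d = (-23, -7);  v_rel = (-13, -6),  |v_rel|² = 205
v_rel×d = (-13)·(-7) − (-6)·(-23) = -47
since m = R²·205 − (-47)²:  R² = (2209 + 22596) / 205 = 121
R = √121 = 11  ⇒  r_B = 11 − 4 = 7

rB=7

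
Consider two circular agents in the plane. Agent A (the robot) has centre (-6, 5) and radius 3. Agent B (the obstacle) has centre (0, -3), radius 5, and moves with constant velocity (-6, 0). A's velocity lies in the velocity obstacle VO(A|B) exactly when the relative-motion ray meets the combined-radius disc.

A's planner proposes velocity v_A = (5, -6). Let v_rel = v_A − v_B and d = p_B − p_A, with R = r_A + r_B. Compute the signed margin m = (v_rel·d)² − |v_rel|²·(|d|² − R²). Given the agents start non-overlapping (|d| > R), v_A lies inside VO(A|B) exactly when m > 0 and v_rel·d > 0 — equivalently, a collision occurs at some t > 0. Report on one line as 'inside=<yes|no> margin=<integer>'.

d = (6, -8),  |d|² = 100;  R = 3+5 = 8,  c = 100−8² = 36
v_rel = (11, -6),  |v_rel|² = 157;  v_rel·d = (11)·(6) + (-6)·(-8) = 114
157·t² − 228·t + 36 = 0  ⇒  m = 114² − 157·36 = 7344
m = 7344 > 0,  v_rel·d = 114 > 0  ⇒  inside

inside=yes margin=7344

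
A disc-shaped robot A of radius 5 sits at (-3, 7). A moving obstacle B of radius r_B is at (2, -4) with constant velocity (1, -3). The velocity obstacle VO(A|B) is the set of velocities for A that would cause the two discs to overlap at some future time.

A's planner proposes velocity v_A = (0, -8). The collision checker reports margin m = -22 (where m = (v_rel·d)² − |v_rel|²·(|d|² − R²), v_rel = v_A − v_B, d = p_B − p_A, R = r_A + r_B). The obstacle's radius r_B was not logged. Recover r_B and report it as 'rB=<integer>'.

m = -22
d = (5, -11);  v_rel = (-1, -5),  |v_rel|² = 26
v_rel×d = (-1)·(-11) − (-5)·(5) = 36
since m = R²·26 − 36²:  R² = (1296 + -22) / 26 = 49
R = √49 = 7  ⇒  r_B = 7 − 5 = 2

rB=2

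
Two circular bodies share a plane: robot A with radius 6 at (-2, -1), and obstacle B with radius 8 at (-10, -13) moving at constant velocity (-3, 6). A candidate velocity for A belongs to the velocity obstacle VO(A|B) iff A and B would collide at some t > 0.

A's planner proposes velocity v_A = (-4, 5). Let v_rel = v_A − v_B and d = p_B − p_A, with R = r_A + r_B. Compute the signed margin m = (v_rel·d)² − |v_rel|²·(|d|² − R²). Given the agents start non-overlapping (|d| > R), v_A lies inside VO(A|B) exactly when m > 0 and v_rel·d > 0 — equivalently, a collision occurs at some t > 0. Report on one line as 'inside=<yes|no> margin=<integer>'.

d = (-8, -12),  |d|² = 208;  R = 6+8 = 14,  c = 208−14² = 12
v_rel = (-1, -1),  |v_rel|² = 2;  v_rel·d = (-1)·(-8) + (-1)·(-12) = 20
2·t² − 40·t + 12 = 0  ⇒  m = 20² − 2·12 = 376
m = 376 > 0,  v_rel·d = 20 > 0  ⇒  inside

inside=yes margin=376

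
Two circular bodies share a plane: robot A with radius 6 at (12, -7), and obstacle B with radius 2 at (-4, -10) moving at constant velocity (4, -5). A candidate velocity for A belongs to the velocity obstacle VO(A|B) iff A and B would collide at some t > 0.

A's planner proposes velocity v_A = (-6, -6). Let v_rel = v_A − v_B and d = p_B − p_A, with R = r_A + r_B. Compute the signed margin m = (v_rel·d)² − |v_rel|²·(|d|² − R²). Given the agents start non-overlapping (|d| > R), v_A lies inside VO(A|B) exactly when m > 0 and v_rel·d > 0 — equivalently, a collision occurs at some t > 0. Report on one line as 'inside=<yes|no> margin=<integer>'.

d = (-16, -3),  |d|² = 265;  R = 6+2 = 8,  c = 265−8² = 201
v_rel = (-10, -1),  |v_rel|² = 101;  v_rel·d = (-10)·(-16) + (-1)·(-3) = 163
101·t² − 326·t + 201 = 0  ⇒  m = 163² − 101·201 = 6268
m = 6268 > 0,  v_rel·d = 163 > 0  ⇒  inside

inside=yes margin=6268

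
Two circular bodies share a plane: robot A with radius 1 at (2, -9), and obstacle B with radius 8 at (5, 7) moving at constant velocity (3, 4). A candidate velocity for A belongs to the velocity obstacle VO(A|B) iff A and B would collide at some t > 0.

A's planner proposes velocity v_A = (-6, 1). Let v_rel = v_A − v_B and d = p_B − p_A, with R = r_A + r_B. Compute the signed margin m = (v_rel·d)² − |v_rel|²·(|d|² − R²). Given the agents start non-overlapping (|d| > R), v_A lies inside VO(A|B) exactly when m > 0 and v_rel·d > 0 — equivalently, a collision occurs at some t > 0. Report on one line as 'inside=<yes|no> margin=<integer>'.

d = (3, 16),  |d|² = 265;  R = 1+8 = 9,  c = 265−9² = 184
v_rel = (-9, -3),  |v_rel|² = 90;  v_rel·d = (-9)·(3) + (-3)·(16) = -75
90·t² + 150·t + 184 = 0  ⇒  m = (-75)² − 90·184 = -10935
m = -10935 < 0,  v_rel·d = -75 < 0  ⇒  outside

inside=no margin=-10935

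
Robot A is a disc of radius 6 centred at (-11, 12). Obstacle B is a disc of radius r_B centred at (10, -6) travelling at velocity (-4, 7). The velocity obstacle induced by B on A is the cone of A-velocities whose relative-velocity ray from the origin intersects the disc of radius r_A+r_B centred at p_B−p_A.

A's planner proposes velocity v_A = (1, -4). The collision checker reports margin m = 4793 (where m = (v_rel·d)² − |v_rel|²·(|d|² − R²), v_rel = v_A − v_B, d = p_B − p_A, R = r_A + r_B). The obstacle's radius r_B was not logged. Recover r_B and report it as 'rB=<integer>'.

m = 4793
d = (21, -18);  v_rel = (5, -11),  |v_rel|² = 146
v_rel×d = (5)·(-18) − (-11)·(21) = 141
since m = R²·146 − 141²:  R² = (19881 + 4793) / 146 = 169
R = √169 = 13  ⇒  r_B = 13 − 6 = 7

rB=7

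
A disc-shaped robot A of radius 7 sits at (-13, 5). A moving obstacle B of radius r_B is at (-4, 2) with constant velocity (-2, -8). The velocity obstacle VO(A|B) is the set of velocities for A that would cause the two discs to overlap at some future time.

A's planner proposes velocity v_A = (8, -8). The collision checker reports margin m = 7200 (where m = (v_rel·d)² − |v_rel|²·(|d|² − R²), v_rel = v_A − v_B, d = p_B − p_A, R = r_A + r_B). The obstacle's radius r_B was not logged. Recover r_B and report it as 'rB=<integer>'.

m = 7200
d = (9, -3);  v_rel = (10, 0),  |v_rel|² = 100
v_rel×d = (10)·(-3) − (0)·(9) = -30
since m = R²·100 − (-30)²:  R² = (900 + 7200) / 100 = 81
R = √81 = 9  ⇒  r_B = 9 − 7 = 2

rB=2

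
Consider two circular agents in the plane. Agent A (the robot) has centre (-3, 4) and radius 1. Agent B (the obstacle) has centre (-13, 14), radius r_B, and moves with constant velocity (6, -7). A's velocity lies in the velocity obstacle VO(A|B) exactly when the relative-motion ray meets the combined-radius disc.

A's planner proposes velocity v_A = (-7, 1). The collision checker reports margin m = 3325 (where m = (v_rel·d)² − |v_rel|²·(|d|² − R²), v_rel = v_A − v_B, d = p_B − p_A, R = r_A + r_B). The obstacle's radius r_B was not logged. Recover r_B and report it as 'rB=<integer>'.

m = 3325
d = (-10, 10);  v_rel = (-13, 8),  |v_rel|² = 233
v_rel×d = (-13)·(10) − (8)·(-10) = -50
since m = R²·233 − (-50)²:  R² = (2500 + 3325) / 233 = 25
R = √25 = 5  ⇒  r_B = 5 − 1 = 4

rB=4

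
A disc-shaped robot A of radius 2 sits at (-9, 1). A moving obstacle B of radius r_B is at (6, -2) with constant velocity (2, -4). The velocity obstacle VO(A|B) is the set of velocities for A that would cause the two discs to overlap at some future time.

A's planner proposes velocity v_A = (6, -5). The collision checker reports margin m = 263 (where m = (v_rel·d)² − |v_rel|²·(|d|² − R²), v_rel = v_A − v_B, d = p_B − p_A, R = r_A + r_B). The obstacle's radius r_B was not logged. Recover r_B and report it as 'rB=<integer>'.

m = 263
d = (15, -3);  v_rel = (4, -1),  |v_rel|² = 17
v_rel×d = (4)·(-3) − (-1)·(15) = 3
since m = R²·17 − 3²:  R² = (9 + 263) / 17 = 16
R = √16 = 4  ⇒  r_B = 4 − 2 = 2

rB=2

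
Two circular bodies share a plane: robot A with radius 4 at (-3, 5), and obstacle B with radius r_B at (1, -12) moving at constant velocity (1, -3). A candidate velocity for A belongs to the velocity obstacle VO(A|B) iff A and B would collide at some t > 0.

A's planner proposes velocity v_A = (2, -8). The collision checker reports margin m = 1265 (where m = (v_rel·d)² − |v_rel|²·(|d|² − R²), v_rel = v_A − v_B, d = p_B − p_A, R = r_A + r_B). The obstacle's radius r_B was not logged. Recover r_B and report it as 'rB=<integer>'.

m = 1265
d = (4, -17);  v_rel = (1, -5),  |v_rel|² = 26
v_rel×d = (1)·(-17) − (-5)·(4) = 3
since m = R²·26 − 3²:  R² = (9 + 1265) / 26 = 49
R = √49 = 7  ⇒  r_B = 7 − 4 = 3

rB=3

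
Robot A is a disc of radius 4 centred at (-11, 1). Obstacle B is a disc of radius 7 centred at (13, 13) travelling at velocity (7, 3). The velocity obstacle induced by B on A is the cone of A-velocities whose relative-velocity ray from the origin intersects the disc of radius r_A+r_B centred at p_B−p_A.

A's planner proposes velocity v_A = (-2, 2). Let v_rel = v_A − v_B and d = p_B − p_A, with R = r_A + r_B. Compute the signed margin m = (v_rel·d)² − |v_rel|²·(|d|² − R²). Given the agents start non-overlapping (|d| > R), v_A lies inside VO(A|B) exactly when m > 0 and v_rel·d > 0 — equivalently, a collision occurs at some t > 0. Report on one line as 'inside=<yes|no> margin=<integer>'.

d = (24, 12),  |d|² = 720;  R = 4+7 = 11,  c = 720−11² = 599
v_rel = (-9, -1),  |v_rel|² = 82;  v_rel·d = (-9)·(24) + (-1)·(12) = -228
82·t² + 456·t + 599 = 0  ⇒  m = (-228)² − 82·599 = 2866
m = 2866 > 0,  v_rel·d = -228 < 0  ⇒  outside

inside=no margin=2866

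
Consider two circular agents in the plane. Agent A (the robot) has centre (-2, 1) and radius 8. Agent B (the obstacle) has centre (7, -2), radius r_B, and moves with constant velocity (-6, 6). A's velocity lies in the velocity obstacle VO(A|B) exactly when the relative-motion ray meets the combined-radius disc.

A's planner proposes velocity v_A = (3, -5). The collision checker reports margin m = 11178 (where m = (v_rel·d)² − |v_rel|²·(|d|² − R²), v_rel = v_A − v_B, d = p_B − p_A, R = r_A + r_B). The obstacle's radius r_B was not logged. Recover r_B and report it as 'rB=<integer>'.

m = 11178
d = (9, -3);  v_rel = (9, -11),  |v_rel|² = 202
v_rel×d = (9)·(-3) − (-11)·(9) = 72
since m = R²·202 − 72²:  R² = (5184 + 11178) / 202 = 81
R = √81 = 9  ⇒  r_B = 9 − 8 = 1

rB=1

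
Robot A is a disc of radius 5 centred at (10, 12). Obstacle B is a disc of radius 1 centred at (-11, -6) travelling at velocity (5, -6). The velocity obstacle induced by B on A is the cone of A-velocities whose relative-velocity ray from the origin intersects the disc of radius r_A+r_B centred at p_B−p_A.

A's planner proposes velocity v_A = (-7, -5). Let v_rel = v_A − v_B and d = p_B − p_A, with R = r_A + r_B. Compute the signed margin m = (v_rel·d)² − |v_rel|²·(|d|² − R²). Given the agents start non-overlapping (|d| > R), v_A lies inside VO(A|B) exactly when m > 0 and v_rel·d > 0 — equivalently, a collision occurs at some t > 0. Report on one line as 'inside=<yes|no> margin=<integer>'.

d = (-21, -18),  |d|² = 765;  R = 5+1 = 6,  c = 765−6² = 729
v_rel = (-12, 1),  |v_rel|² = 145;  v_rel·d = (-12)·(-21) + (1)·(-18) = 234
145·t² − 468·t + 729 = 0  ⇒  m = 234² − 145·729 = -50949
m = -50949 < 0,  v_rel·d = 234 > 0  ⇒  outside

inside=no margin=-50949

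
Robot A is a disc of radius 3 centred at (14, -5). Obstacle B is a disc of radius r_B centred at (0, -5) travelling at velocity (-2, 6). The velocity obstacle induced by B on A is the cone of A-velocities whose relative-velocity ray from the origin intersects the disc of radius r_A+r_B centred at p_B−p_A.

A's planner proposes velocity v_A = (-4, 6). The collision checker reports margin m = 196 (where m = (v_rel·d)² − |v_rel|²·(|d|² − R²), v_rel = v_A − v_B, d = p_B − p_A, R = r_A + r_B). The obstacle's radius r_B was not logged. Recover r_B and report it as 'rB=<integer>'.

m = 196
d = (-14, 0);  v_rel = (-2, 0),  |v_rel|² = 4
v_rel×d = (-2)·(0) − (0)·(-14) = 0
since m = R²·4 − 0²:  R² = (0 + 196) / 4 = 49
R = √49 = 7  ⇒  r_B = 7 − 3 = 4

rB=4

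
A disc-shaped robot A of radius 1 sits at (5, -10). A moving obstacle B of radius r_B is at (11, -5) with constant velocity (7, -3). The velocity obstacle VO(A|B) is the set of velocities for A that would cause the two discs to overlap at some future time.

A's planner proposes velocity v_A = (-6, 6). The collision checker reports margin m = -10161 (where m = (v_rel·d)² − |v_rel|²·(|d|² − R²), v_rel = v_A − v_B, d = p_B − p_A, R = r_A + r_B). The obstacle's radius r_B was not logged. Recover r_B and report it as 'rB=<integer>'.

m = -10161
d = (6, 5);  v_rel = (-13, 9),  |v_rel|² = 250
v_rel×d = (-13)·(5) − (9)·(6) = -119
since m = R²·250 − (-119)²:  R² = (14161 + -10161) / 250 = 16
R = √16 = 4  ⇒  r_B = 4 − 1 = 3

rB=3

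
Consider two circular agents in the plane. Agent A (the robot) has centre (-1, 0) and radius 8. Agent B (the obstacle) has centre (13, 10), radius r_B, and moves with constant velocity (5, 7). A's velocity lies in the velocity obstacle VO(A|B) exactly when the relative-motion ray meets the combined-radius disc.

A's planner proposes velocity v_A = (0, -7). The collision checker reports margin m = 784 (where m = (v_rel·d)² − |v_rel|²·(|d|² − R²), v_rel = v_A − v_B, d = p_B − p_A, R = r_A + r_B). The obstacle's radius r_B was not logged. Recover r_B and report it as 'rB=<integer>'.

m = 784
d = (14, 10);  v_rel = (-5, -14),  |v_rel|² = 221
v_rel×d = (-5)·(10) − (-14)·(14) = 146
since m = R²·221 − 146²:  R² = (21316 + 784) / 221 = 100
R = √100 = 10  ⇒  r_B = 10 − 8 = 2

rB=2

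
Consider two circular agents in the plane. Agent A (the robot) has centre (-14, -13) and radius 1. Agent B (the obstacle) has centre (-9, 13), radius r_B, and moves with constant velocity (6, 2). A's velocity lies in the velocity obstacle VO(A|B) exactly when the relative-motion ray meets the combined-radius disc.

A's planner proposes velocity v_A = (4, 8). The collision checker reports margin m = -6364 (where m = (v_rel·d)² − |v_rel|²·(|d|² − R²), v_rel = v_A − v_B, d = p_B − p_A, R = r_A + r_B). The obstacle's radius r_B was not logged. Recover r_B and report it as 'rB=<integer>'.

m = -6364
d = (5, 26);  v_rel = (-2, 6),  |v_rel|² = 40
v_rel×d = (-2)·(26) − (6)·(5) = -82
since m = R²·40 − (-82)²:  R² = (6724 + -6364) / 40 = 9
R = √9 = 3  ⇒  r_B = 3 − 1 = 2

rB=2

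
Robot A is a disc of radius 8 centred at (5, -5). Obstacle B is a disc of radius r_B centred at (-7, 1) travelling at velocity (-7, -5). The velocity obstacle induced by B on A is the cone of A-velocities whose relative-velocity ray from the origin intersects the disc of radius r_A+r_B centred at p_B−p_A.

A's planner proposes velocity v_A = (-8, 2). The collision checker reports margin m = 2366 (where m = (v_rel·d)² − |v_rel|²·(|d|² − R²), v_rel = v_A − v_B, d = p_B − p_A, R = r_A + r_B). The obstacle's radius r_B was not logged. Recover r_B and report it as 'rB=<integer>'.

m = 2366
d = (-12, 6);  v_rel = (-1, 7),  |v_rel|² = 50
v_rel×d = (-1)·(6) − (7)·(-12) = 78
since m = R²·50 − 78²:  R² = (6084 + 2366) / 50 = 169
R = √169 = 13  ⇒  r_B = 13 − 8 = 5

rB=5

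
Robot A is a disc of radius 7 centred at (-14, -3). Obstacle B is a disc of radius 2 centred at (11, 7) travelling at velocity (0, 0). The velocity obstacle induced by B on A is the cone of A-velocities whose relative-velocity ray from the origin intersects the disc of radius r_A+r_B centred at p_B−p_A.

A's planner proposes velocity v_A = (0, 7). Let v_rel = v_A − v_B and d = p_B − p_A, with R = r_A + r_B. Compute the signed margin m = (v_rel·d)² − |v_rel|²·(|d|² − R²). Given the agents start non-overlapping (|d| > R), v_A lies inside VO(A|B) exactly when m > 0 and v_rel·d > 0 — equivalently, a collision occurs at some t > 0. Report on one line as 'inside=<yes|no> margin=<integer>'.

d = (25, 10),  |d|² = 725;  R = 7+2 = 9,  c = 725−9² = 644
v_rel = (0, 7),  |v_rel|² = 49;  v_rel·d = (0)·(25) + (7)·(10) = 70
49·t² − 140·t + 644 = 0  ⇒  m = 70² − 49·644 = -26656
m = -26656 < 0,  v_rel·d = 70 > 0  ⇒  outside

inside=no margin=-26656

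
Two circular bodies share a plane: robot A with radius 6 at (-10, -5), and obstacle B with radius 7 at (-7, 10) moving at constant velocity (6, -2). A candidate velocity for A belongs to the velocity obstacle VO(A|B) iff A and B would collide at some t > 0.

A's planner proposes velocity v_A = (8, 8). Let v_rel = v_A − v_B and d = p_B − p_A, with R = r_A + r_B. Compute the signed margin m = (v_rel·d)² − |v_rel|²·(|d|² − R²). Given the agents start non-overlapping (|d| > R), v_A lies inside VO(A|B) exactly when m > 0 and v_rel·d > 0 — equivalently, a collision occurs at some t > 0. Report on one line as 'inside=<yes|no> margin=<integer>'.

d = (3, 15),  |d|² = 234;  R = 6+7 = 13,  c = 234−13² = 65
v_rel = (2, 10),  |v_rel|² = 104;  v_rel·d = (2)·(3) + (10)·(15) = 156
104·t² − 312·t + 65 = 0  ⇒  m = 156² − 104·65 = 17576
m = 17576 > 0,  v_rel·d = 156 > 0  ⇒  inside

inside=yes margin=17576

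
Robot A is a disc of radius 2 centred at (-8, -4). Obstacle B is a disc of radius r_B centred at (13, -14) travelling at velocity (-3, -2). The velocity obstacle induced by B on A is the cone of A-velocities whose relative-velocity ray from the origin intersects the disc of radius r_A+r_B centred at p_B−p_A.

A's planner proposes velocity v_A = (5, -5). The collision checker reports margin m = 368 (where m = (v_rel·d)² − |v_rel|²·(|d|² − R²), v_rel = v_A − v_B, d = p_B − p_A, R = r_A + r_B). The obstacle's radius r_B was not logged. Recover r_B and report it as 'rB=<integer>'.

m = 368
d = (21, -10);  v_rel = (8, -3),  |v_rel|² = 73
v_rel×d = (8)·(-10) − (-3)·(21) = -17
since m = R²·73 − (-17)²:  R² = (289 + 368) / 73 = 9
R = √9 = 3  ⇒  r_B = 3 − 2 = 1

rB=1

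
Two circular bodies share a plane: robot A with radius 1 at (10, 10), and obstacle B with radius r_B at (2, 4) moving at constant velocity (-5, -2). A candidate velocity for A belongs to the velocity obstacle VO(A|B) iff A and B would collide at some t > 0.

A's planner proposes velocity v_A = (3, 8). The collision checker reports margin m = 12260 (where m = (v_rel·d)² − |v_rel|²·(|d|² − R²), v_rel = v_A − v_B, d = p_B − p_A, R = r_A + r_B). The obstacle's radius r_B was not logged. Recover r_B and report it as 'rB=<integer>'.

m = 12260
d = (-8, -6);  v_rel = (8, 10),  |v_rel|² = 164
v_rel×d = (8)·(-6) − (10)·(-8) = 32
since m = R²·164 − 32²:  R² = (1024 + 12260) / 164 = 81
R = √81 = 9  ⇒  r_B = 9 − 1 = 8

rB=8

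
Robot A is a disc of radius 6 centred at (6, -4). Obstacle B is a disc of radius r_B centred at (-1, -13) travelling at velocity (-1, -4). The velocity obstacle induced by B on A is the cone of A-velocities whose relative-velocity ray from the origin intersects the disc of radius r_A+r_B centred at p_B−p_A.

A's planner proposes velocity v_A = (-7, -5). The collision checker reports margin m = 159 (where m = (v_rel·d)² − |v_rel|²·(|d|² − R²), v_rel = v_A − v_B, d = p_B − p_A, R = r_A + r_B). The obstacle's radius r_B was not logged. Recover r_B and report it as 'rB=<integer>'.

m = 159
d = (-7, -9);  v_rel = (-6, -1),  |v_rel|² = 37
v_rel×d = (-6)·(-9) − (-1)·(-7) = 47
since m = R²·37 − 47²:  R² = (2209 + 159) / 37 = 64
R = √64 = 8  ⇒  r_B = 8 − 6 = 2

rB=2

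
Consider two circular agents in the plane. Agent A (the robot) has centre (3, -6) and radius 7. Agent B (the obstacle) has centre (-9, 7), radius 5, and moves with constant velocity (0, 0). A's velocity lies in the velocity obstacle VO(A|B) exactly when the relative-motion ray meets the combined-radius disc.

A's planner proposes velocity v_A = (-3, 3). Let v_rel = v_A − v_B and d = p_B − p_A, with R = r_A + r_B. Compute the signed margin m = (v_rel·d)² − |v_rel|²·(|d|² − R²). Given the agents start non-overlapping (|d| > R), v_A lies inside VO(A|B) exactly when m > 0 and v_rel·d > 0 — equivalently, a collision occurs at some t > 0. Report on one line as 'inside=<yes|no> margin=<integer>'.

d = (-12, 13),  |d|² = 313;  R = 7+5 = 12,  c = 313−12² = 169
v_rel = (-3, 3),  |v_rel|² = 18;  v_rel·d = (-3)·(-12) + (3)·(13) = 75
18·t² − 150·t + 169 = 0  ⇒  m = 75² − 18·169 = 2583
m = 2583 > 0,  v_rel·d = 75 > 0  ⇒  inside

inside=yes margin=2583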